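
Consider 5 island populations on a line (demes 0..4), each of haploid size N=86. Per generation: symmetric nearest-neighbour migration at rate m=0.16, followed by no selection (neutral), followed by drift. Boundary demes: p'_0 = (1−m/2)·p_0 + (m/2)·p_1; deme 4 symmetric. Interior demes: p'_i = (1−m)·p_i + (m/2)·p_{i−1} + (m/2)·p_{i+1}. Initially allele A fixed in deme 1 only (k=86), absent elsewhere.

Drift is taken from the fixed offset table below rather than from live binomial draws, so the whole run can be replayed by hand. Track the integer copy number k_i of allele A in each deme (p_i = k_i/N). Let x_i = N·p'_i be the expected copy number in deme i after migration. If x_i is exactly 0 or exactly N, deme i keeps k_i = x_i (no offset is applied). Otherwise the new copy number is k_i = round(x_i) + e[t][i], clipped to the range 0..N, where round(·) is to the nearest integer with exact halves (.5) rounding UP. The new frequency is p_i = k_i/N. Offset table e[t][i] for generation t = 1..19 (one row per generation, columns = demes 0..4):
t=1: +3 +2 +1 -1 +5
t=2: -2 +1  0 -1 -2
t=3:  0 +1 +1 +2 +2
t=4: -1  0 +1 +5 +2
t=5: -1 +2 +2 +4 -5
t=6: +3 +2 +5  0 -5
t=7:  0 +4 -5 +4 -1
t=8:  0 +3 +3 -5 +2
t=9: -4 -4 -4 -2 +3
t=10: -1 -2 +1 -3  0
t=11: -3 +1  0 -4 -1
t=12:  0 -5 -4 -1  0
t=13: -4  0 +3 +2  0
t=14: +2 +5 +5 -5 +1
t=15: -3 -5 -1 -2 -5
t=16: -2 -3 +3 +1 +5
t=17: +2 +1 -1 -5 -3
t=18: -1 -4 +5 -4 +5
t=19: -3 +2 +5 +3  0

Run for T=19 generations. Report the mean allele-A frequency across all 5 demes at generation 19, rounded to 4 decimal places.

t=0: k=[0 86 0 0 0]
t=1: x=[6.8800 72.2400 6.8800 0.0000 0.0000] k=[10 74 8 0 0]
t=2: x=[15.1200 63.6000 12.6400 0.6400 0.0000] k=[13 65 13 0 0]
t=3: x=[17.1600 56.6800 16.1200 1.0400 0.0000] k=[17 58 17 3 0]
t=4: x=[20.2800 51.4400 19.1600 3.8800 0.2400] k=[19 51 20 9 2]
t=5: x=[21.5600 45.9600 21.6000 9.3200 2.5600] k=[21 48 24 13 0]
t=6: x=[23.1600 43.9200 25.0400 12.8400 1.0400] k=[26 46 30 13 0]
t=7: x=[27.6000 43.1200 29.9200 13.3200 1.0400] k=[28 47 25 17 0]
t=8: x=[29.5200 43.7200 26.1200 16.2800 1.3600] k=[30 47 29 11 3]
t=9: x=[31.3600 44.2000 29.0000 11.8000 3.6400] k=[27 40 25 10 7]
t=10: x=[28.0400 37.7600 25.0000 10.9600 7.2400] k=[27 36 26 8 7]
t=11: x=[27.7200 34.4800 25.3600 9.3600 7.0800] k=[25 35 25 5 6]
t=12: x=[25.8000 33.4000 24.2000 6.6800 5.9200] k=[26 28 20 6 6]
t=13: x=[26.1600 27.2000 19.5200 7.1200 6.0000] k=[22 27 23 9 6]
t=14: x=[22.4000 26.2800 22.2000 9.8800 6.2400] k=[24 31 27 5 7]
t=15: x=[24.5600 30.1200 25.5600 6.9200 6.8400] k=[22 25 25 5 2]
t=16: x=[22.2400 24.7600 23.4000 6.3600 2.2400] k=[20 22 26 7 7]
t=17: x=[20.1600 22.1600 24.1600 8.5200 7.0000] k=[22 23 23 4 4]
t=18: x=[22.0800 22.9200 21.4800 5.5200 4.0000] k=[21 19 26 2 9]
t=19: x=[20.8400 19.7200 23.5200 4.4800 8.4400] k=[18 22 29 7 8]

0.1953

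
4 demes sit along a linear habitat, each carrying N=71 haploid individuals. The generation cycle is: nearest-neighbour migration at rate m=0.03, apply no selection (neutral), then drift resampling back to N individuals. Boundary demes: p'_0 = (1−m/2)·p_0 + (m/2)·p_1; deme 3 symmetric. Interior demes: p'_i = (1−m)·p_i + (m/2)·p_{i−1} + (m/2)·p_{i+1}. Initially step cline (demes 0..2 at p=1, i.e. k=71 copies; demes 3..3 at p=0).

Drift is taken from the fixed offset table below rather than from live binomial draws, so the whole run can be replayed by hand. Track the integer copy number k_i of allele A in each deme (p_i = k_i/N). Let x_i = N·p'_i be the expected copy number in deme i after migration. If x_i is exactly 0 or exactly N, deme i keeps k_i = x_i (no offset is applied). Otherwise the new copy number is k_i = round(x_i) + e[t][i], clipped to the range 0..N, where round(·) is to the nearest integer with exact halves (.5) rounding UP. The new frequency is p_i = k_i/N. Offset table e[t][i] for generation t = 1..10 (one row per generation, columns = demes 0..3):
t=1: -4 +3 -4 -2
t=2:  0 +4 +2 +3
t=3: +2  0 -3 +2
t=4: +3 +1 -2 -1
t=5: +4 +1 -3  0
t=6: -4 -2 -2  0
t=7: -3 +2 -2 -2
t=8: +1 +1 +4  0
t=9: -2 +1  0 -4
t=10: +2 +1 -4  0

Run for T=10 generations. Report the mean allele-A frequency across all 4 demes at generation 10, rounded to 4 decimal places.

t=0: k=[71 71 71 0]
t=1: x=[71.0000 71.0000 69.9350 1.0650] k=[71 71 66 0]
t=2: x=[71.0000 70.9250 65.0850 0.9900] k=[71 71 67 4]
t=3: x=[71.0000 70.9400 66.1150 4.9450] k=[71 71 63 7]
t=4: x=[71.0000 70.8800 62.2800 7.8400] k=[71 71 60 7]
t=5: x=[71.0000 70.8350 59.3700 7.7950] k=[71 71 56 8]
t=6: x=[71.0000 70.7750 55.5050 8.7200] k=[71 69 54 9]
t=7: x=[70.9700 68.8050 53.5500 9.6750] k=[68 71 52 8]
t=8: x=[68.0450 70.6700 51.6250 8.6600] k=[69 71 56 9]
t=9: x=[69.0300 70.7450 55.5200 9.7050] k=[67 71 56 6]
t=10: x=[67.0600 70.7150 55.4750 6.7500] k=[69 71 51 7]

0.6972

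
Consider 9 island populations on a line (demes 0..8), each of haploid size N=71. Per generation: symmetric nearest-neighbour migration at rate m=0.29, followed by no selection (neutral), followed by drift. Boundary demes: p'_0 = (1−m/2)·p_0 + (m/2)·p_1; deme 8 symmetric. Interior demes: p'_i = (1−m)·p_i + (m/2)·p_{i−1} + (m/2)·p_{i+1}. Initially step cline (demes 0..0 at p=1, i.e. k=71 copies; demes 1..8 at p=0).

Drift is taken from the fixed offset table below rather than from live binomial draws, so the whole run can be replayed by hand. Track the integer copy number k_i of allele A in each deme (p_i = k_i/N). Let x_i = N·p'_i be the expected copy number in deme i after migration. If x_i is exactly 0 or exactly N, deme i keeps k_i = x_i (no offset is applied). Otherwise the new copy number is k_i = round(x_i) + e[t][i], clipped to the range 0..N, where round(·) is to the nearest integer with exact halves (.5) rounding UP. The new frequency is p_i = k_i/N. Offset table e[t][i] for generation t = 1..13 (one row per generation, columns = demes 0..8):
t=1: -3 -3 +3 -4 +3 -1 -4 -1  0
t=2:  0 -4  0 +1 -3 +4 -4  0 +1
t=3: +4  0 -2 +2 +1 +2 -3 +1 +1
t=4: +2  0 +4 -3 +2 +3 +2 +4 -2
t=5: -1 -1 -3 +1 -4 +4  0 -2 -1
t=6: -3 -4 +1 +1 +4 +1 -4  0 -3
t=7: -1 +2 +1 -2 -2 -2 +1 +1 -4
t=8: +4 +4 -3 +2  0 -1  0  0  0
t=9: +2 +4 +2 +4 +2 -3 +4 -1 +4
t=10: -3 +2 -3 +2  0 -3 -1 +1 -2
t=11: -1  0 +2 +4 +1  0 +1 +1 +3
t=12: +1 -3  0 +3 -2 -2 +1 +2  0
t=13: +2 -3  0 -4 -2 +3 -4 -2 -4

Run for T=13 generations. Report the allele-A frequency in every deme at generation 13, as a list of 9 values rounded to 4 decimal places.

[0.4225, 0.2535, 0.2394, 0.1408, 0.0423, 0.0563, 0.0000, 0.0423, 0.0000]

t=0: k=[71 0 0 0 0 0 0 0 0]
t=1: x=[60.7050 10.2950 0.0000 0.0000 0.0000 0.0000 0.0000 0.0000 0.0000] k=[58 7 0 0 0 0 0 0 0]
t=2: x=[50.6050 13.3800 1.0150 0.0000 0.0000 0.0000 0.0000 0.0000 0.0000] k=[51 9 1 0 0 0 0 0 0]
t=3: x=[44.9100 13.9300 2.0150 0.1450 0.0000 0.0000 0.0000 0.0000 0.0000] k=[49 14 0 2 0 0 0 0 0]
t=4: x=[43.9250 17.0450 2.3200 1.4200 0.2900 0.0000 0.0000 0.0000 0.0000] k=[46 17 6 0 2 0 0 0 0]
t=5: x=[41.7950 19.6100 6.7250 1.1600 1.4200 0.2900 0.0000 0.0000 0.0000] k=[41 19 4 2 0 4 0 0 0]
t=6: x=[37.8100 20.0150 5.8850 2.0000 0.8700 2.8400 0.5800 0.0000 0.0000] k=[35 16 7 3 5 4 0 0 0]
t=7: x=[32.2450 17.4500 7.7250 3.8700 4.5650 3.5650 0.5800 0.0000 0.0000] k=[31 19 9 2 3 2 2 0 0]
t=8: x=[29.2600 19.2900 9.4350 3.1600 2.7100 2.1450 1.7100 0.2900 0.0000] k=[33 23 6 5 3 1 2 0 0]
t=9: x=[31.5500 21.9850 8.3200 4.8550 3.0000 1.4350 1.5650 0.2900 0.0000] k=[34 26 10 9 5 0 6 0 0]
t=10: x=[32.8400 24.8400 12.1750 8.5650 4.8550 1.5950 4.2600 0.8700 0.0000] k=[30 27 9 11 5 0 3 2 0]
t=11: x=[29.5650 24.8250 11.9000 9.8400 5.1450 1.1600 2.4200 1.8550 0.2900] k=[29 25 14 14 6 1 3 3 3]
t=12: x=[28.4200 23.9850 15.5950 12.8400 6.4350 2.0150 2.7100 3.0000 3.0000] k=[29 21 16 16 4 0 4 5 3]
t=13: x=[27.8400 21.4350 16.7250 14.2600 5.1600 1.1600 3.5650 4.5650 3.2900] k=[30 18 17 10 3 4 0 3 0]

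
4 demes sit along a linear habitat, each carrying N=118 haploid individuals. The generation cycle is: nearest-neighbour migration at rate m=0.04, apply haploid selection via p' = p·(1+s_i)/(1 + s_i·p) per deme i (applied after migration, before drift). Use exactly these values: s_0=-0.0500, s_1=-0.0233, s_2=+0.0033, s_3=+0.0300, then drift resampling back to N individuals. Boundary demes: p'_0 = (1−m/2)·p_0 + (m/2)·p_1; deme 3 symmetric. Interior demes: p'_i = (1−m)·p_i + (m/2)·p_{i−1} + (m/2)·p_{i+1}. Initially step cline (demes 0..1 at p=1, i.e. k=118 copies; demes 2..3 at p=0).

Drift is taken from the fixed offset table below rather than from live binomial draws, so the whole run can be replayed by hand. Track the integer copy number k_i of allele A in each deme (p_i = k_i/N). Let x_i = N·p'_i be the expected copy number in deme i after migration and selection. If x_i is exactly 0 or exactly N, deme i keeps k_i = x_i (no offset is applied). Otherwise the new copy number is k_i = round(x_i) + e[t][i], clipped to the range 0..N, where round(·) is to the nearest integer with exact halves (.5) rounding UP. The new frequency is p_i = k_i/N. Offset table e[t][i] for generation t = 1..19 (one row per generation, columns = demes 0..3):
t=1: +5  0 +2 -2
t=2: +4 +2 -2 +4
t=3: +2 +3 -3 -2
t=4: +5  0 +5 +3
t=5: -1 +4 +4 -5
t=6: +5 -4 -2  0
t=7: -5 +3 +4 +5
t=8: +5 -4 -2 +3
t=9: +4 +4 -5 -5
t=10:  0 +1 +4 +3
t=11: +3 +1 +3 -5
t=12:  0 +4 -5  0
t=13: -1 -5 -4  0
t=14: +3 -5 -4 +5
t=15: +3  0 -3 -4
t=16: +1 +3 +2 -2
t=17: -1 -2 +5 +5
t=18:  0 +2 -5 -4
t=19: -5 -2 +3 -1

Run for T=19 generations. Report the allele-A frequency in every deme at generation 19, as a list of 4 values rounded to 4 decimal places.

[0.9237, 0.7542, 0.2119, 0.0424]

t=0: k=[118 118 0 0]
t=1: x=[118.0000 115.5849 2.3676 0.0000] k=[118 116 4 0]
t=2: x=[117.9579 113.7035 6.1793 0.0824] k=[118 116 4 4]
t=3: x=[117.9579 113.7035 6.2595 4.1158] k=[118 117 3 2]
t=4: x=[117.9789 114.6644 5.2766 2.0795] k=[118 115 10 5]
t=5: x=[117.9368 112.8450 12.0356 5.2462] k=[117 117 16 0]
t=6: x=[116.9478 114.9098 17.7496 0.3296] k=[118 111 16 0]
t=7: x=[117.8526 109.0469 17.6293 0.3296] k=[113 112 22 5]
t=8: x=[112.7276 110.0469 23.5220 5.4927] k=[118 106 22 8]
t=9: x=[117.7474 104.2767 23.4619 8.5105] k=[118 108 18 4]
t=10: x=[117.7895 106.1511 19.5737 4.4036] k=[118 107 24 7]
t=11: x=[117.7684 105.2952 25.3856 7.5461] k=[118 106 28 3]
t=12: x=[117.7474 104.3989 29.1322 3.6018] k=[118 108 24 4]
t=13: x=[117.7895 106.2734 25.3455 4.5269] k=[117 101 21 5]
t=14: x=[116.6113 99.3528 22.3396 5.4722] k=[118 94 18 10]
t=15: x=[117.4948 92.4918 19.4134 10.4378] k=[118 92 16 6]
t=16: x=[117.4528 90.5060 17.3687 6.3759] k=[118 94 19 4]
t=17: x=[117.4948 92.5121 20.2552 4.4242] k=[116 91 25 9]
t=18: x=[115.3714 89.6756 26.0668 9.5769] k=[115 92 21 6]
t=19: x=[114.3635 90.5465 22.1793 6.4786] k=[109 89 25 5]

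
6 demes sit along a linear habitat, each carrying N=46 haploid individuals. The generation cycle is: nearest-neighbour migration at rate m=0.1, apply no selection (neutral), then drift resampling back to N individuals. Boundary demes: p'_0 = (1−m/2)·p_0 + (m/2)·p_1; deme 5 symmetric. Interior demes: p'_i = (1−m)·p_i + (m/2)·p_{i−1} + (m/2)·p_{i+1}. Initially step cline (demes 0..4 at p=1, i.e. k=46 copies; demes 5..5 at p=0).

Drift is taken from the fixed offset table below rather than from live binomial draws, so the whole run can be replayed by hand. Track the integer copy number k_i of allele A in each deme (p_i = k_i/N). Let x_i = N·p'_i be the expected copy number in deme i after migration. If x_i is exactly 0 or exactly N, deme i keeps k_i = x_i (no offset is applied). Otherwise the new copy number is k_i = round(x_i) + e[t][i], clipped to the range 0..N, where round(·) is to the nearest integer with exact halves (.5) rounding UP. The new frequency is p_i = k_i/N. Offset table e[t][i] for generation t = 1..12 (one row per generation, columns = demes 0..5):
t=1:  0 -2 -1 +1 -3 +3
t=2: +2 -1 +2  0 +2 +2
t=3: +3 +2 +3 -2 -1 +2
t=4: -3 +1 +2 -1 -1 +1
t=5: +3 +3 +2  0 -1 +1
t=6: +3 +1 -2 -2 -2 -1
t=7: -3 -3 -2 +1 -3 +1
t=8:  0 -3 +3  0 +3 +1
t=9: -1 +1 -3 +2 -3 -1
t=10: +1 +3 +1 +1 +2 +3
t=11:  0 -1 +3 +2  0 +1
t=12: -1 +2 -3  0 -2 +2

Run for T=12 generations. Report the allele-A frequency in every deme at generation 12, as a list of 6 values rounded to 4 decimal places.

t=0: k=[46 46 46 46 46 0]
t=1: x=[46.0000 46.0000 46.0000 46.0000 43.7000 2.3000] k=[46 46 46 46 41 5]
t=2: x=[46.0000 46.0000 46.0000 45.7500 39.4500 6.8000] k=[46 46 46 46 41 9]
t=3: x=[46.0000 46.0000 46.0000 45.7500 39.6500 10.6000] k=[46 46 46 44 39 13]
t=4: x=[46.0000 46.0000 45.9000 43.8500 37.9500 14.3000] k=[46 46 46 43 37 15]
t=5: x=[46.0000 46.0000 45.8500 42.8500 36.2000 16.1000] k=[46 46 46 43 35 17]
t=6: x=[46.0000 46.0000 45.8500 42.7500 34.5000 17.9000] k=[46 46 44 41 33 17]
t=7: x=[46.0000 45.9000 43.9500 40.7500 32.6000 17.8000] k=[46 43 42 42 30 19]
t=8: x=[45.8500 43.1000 42.0500 41.4000 30.0500 19.5500] k=[46 40 45 41 33 21]
t=9: x=[45.7000 40.5500 44.5500 40.8000 32.8000 21.6000] k=[45 42 42 43 30 21]
t=10: x=[44.8500 42.1500 42.0500 42.3000 30.2000 21.4500] k=[46 45 43 43 32 24]
t=11: x=[45.9500 44.9500 43.1000 42.4500 32.1500 24.4000] k=[46 44 46 44 32 25]
t=12: x=[45.9000 44.2000 45.8000 43.5000 32.2500 25.3500] k=[45 46 43 44 30 27]

[0.9783, 1.0000, 0.9348, 0.9565, 0.6522, 0.5870]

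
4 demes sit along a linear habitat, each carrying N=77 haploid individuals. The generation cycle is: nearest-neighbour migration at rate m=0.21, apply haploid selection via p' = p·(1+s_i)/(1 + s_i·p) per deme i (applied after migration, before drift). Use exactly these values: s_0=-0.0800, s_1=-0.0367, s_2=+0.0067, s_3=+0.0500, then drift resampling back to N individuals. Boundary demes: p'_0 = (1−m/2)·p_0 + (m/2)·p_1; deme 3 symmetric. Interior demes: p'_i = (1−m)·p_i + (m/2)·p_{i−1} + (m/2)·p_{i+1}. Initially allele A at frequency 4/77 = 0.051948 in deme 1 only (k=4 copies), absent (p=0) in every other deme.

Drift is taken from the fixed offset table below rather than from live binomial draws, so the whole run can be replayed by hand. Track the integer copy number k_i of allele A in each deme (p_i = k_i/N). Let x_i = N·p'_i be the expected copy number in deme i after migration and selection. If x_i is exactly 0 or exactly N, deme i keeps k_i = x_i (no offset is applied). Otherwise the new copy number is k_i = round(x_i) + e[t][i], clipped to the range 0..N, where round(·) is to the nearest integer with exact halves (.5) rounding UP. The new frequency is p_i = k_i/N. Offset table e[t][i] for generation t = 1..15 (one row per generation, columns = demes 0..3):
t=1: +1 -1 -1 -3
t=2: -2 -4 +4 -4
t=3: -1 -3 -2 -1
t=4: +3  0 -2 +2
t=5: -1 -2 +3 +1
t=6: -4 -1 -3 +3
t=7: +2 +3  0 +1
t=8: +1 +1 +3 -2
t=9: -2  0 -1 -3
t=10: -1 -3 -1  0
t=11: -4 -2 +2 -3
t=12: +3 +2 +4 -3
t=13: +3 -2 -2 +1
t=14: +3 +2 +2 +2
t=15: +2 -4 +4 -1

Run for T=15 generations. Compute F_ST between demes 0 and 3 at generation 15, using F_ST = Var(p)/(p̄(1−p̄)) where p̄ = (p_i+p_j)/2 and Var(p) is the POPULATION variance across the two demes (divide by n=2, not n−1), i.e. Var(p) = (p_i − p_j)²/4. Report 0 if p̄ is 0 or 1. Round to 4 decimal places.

t=0: k=[0 4 0 0]
t=1: x=[0.3866 3.0486 0.4228 0.0000] k=[1 2 0 0]
t=2: x=[1.0178 1.6245 0.2114 0.0000] k=[0 0 4 0]
t=3: x=[0.0000 0.4047 3.1803 0.4409] k=[0 0 1 0]
t=4: x=[0.0000 0.1012 0.7952 0.1102] k=[0 0 0 2]
t=5: x=[0.0000 0.0000 0.2114 1.8773] k=[0 0 3 3]
t=6: x=[0.0000 0.3035 2.7024 3.1439] k=[0 0 0 6]
t=7: x=[0.0000 0.0000 0.6342 5.6189] k=[0 0 1 7]
t=8: x=[0.0000 0.1012 1.5350 6.6609] k=[0 1 5 5]
t=9: x=[0.0966 1.2675 4.6088 5.2330] k=[0 1 4 2]
t=10: x=[0.0966 1.1663 3.4972 2.3172] k=[0 0 2 2]
t=11: x=[0.0000 0.2023 1.8017 2.0973] k=[0 0 4 0]
t=12: x=[0.0000 0.4047 3.1803 0.4409] k=[0 2 7 0]
t=13: x=[0.1932 2.2325 5.7756 0.7714] k=[3 0 4 2]
t=14: x=[2.4771 0.7083 3.3916 2.3172] k=[5 3 5 4]
t=15: x=[4.4288 3.2999 4.7145 4.2988] k=[6 0 9 3]

0.0069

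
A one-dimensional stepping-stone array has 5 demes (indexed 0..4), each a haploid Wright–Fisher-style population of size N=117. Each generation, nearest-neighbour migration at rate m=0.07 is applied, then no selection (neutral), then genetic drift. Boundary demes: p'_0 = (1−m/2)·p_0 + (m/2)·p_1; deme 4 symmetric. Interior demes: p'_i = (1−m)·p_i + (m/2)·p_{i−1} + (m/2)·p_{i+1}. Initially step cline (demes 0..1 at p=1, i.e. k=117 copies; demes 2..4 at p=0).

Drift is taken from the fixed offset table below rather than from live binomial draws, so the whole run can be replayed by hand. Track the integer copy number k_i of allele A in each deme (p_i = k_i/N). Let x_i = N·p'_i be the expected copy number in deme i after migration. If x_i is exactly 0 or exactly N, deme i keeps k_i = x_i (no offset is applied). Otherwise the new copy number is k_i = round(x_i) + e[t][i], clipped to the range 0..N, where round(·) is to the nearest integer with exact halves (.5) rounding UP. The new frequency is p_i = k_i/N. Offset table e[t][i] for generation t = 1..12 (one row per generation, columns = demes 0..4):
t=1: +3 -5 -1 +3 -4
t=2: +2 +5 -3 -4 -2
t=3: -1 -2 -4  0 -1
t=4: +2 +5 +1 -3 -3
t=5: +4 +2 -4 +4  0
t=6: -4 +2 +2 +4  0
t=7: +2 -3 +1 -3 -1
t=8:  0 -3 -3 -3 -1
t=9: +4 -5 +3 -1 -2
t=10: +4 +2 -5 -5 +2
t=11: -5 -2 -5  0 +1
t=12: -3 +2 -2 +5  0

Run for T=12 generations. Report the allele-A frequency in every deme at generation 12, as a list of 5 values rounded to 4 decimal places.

t=0: k=[117 117 0 0 0]
t=1: x=[117.0000 112.9050 4.0950 0.0000 0.0000] k=[117 108 3 0 0]
t=2: x=[116.6850 104.6400 6.5700 0.1050 0.0000] k=[117 110 4 0 0]
t=3: x=[116.7550 106.5350 7.5700 0.1400 0.0000] k=[116 105 4 0 0]
t=4: x=[115.6150 101.8500 7.3950 0.1400 0.0000] k=[117 107 8 0 0]
t=5: x=[116.6500 103.8850 11.1850 0.2800 0.0000] k=[117 106 7 4 0]
t=6: x=[116.6150 102.9200 10.3600 3.9650 0.1400] k=[113 105 12 8 0]
t=7: x=[112.7200 102.0250 15.1150 7.8600 0.2800] k=[115 99 16 5 0]
t=8: x=[114.4400 96.6550 18.5200 5.2100 0.1750] k=[114 94 16 2 0]
t=9: x=[113.3000 91.9700 18.2400 2.4200 0.0700] k=[117 87 21 1 0]
t=10: x=[115.9500 85.7400 22.6100 1.6650 0.0350] k=[117 88 18 0 2]
t=11: x=[115.9850 86.5650 19.8200 0.7000 1.9300] k=[111 85 15 1 3]
t=12: x=[110.0900 83.4600 16.9600 1.5600 2.9300] k=[107 85 15 7 3]

[0.9145, 0.7265, 0.1282, 0.0598, 0.0256]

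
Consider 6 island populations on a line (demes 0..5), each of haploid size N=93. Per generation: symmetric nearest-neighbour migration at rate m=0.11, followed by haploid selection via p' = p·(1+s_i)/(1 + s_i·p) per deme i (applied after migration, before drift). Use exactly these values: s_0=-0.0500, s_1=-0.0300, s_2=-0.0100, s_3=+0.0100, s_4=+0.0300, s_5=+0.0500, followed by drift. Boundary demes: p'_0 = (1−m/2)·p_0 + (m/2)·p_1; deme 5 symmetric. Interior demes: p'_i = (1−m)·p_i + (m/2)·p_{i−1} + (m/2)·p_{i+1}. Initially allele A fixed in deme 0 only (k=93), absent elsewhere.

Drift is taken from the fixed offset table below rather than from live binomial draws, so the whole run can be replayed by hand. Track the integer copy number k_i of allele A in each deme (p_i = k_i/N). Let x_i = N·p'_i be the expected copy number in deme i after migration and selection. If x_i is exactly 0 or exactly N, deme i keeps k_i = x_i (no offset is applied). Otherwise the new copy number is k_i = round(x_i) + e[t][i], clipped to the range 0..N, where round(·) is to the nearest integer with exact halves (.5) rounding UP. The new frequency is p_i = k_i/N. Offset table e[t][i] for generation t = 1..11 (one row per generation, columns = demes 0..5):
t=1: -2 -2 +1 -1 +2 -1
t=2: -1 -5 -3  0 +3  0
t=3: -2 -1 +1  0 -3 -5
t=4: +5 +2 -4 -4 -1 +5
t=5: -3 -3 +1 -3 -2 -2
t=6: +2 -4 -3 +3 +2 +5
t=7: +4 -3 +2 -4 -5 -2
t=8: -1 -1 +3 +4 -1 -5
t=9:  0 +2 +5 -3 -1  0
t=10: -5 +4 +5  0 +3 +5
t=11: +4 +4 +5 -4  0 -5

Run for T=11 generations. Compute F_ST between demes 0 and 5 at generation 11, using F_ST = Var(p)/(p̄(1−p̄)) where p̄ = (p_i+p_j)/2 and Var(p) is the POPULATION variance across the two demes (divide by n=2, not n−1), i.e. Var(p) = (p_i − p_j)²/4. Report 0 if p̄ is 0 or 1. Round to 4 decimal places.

t=0: k=[93 0 0 0 0 0]
t=1: x=[87.6313 4.9698 0.0000 0.0000 0.0000 0.0000] k=[86 3 0 0 0 0]
t=2: x=[80.9055 7.1952 0.1634 0.0000 0.0000 0.0000] k=[80 2 0 0 0 0]
t=3: x=[74.9764 6.0066 0.1089 0.0000 0.0000 0.0000] k=[73 5 1 0 0 0]
t=4: x=[68.3418 8.2872 1.1535 0.0555 0.0000 0.0000] k=[73 10 0 0 0 0]
t=5: x=[68.6237 12.5800 0.5445 0.0000 0.0000 0.0000] k=[66 10 2 0 0 0]
t=6: x=[61.8668 12.3110 2.3073 0.1111 0.0000 0.0000] k=[64 8 0 3 0 0]
t=7: x=[59.8337 10.3563 0.5990 2.6959 0.1699 0.0000] k=[64 7 3 0 0 0]
t=8: x=[59.7779 9.6484 3.0254 0.1666 0.0000 0.0000] k=[59 9 6 4 0 0]
t=9: x=[55.1040 11.2796 5.9984 3.9273 0.2266 0.0000] k=[55 13 11 1 0 0]
t=10: x=[51.5148 14.8166 10.4663 1.5097 0.0566 0.0000] k=[47 19 15 2 3 0]
t=11: x=[44.2690 19.8405 14.3824 2.7969 2.8608 0.1732] k=[48 24 19 0 3 0]

0.3478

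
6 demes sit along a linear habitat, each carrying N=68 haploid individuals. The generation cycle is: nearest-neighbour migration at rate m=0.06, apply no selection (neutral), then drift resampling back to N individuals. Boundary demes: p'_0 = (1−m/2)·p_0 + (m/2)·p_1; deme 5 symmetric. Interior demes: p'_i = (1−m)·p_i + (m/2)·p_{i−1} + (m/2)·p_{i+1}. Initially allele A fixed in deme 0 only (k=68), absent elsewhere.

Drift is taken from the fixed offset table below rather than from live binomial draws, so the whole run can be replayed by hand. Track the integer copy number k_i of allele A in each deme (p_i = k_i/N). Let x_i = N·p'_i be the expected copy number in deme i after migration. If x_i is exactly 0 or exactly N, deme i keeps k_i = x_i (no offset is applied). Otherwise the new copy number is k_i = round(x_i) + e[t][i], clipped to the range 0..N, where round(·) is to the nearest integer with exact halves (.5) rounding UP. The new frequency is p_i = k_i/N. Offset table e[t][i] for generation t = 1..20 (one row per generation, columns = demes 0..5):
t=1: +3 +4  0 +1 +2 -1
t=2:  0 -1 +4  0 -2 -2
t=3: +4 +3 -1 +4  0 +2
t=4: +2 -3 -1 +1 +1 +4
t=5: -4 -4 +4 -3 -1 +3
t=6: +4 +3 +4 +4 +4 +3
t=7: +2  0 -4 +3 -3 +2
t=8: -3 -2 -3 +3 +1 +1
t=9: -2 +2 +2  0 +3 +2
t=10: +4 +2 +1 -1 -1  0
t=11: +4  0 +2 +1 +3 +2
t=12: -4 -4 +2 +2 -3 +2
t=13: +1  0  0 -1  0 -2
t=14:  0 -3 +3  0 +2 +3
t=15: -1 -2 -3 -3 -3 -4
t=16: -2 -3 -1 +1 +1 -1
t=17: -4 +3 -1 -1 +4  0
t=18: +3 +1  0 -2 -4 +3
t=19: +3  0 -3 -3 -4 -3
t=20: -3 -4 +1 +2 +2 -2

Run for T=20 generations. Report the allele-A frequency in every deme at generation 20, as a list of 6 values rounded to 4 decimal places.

t=0: k=[68 0 0 0 0 0]
t=1: x=[65.9600 2.0400 0.0000 0.0000 0.0000 0.0000] k=[68 6 0 0 0 0]
t=2: x=[66.1400 7.6800 0.1800 0.0000 0.0000 0.0000] k=[66 7 4 0 0 0]
t=3: x=[64.2300 8.6800 3.9700 0.1200 0.0000 0.0000] k=[68 12 3 4 0 0]
t=4: x=[66.3200 13.4100 3.3000 3.8500 0.1200 0.0000] k=[68 10 2 5 1 0]
t=5: x=[66.2600 11.5000 2.3300 4.7900 1.0900 0.0300] k=[62 8 6 2 0 3]
t=6: x=[60.3800 9.5600 5.9400 2.0600 0.1500 2.9100] k=[64 13 10 6 4 6]
t=7: x=[62.4700 14.4400 9.9700 6.0600 4.1200 5.9400] k=[64 14 6 9 1 8]
t=8: x=[62.5000 15.2600 6.3300 8.6700 1.4500 7.7900] k=[60 13 3 12 2 9]
t=9: x=[58.5900 14.1100 3.5700 11.4300 2.5100 8.7900] k=[57 16 6 11 6 11]
t=10: x=[55.7700 16.9300 6.4500 10.7000 6.3000 10.8500] k=[60 19 7 10 5 11]
t=11: x=[58.7700 19.8700 7.4500 9.7600 5.3300 10.8200] k=[63 20 9 11 8 13]
t=12: x=[61.7100 20.9600 9.3900 10.8500 8.2400 12.8500] k=[58 17 11 13 5 15]
t=13: x=[56.7700 18.0500 11.2400 12.7000 5.5400 14.7000] k=[58 18 11 12 6 13]
t=14: x=[56.8000 18.9900 11.2400 11.7900 6.3900 12.7900] k=[57 16 14 12 8 16]
t=15: x=[55.7700 17.1700 14.0000 11.9400 8.3600 15.7600] k=[55 15 11 9 5 12]
t=16: x=[53.8000 16.0800 11.0600 8.9400 5.3300 11.7900] k=[52 13 10 10 6 11]
t=17: x=[50.8300 14.0800 10.0900 9.8800 6.2700 10.8500] k=[47 17 9 9 10 11]
t=18: x=[46.1000 17.6600 9.2400 9.0300 10.0000 10.9700] k=[49 19 9 7 6 14]
t=19: x=[48.1000 19.6000 9.2400 7.0300 6.2700 13.7600] k=[51 20 6 4 2 11]
t=20: x=[50.0700 20.5100 6.3600 4.0000 2.3300 10.7300] k=[47 17 7 6 4 9]

[0.6912, 0.2500, 0.1029, 0.0882, 0.0588, 0.1324]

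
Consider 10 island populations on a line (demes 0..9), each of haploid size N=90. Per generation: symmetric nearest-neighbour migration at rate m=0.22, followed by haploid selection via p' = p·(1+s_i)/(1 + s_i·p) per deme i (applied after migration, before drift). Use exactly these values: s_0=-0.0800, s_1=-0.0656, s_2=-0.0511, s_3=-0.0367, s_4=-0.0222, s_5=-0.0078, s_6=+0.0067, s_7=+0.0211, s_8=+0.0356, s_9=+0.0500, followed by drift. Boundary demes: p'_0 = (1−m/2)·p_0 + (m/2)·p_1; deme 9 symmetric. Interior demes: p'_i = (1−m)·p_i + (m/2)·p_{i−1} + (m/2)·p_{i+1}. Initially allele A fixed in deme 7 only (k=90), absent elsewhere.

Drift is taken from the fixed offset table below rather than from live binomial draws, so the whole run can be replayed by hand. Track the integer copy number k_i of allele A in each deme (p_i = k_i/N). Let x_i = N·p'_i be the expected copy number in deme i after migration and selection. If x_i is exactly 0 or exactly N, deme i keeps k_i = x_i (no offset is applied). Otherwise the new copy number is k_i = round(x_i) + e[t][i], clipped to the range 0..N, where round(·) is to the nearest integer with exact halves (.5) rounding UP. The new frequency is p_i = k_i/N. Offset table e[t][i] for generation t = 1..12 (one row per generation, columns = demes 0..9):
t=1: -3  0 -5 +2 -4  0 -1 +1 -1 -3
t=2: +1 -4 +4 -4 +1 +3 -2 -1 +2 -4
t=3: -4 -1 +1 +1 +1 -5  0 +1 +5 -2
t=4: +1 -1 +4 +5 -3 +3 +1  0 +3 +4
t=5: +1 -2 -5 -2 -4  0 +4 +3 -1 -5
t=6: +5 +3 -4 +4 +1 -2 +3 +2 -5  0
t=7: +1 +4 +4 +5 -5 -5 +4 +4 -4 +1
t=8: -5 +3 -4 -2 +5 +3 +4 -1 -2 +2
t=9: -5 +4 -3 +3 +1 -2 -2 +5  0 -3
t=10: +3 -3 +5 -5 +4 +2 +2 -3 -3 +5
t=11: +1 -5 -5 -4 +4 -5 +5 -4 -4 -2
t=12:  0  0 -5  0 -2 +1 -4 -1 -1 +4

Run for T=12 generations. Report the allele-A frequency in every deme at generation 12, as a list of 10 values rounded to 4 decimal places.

[0.0333, 0.0111, 0.0000, 0.0222, 0.1111, 0.1444, 0.3000, 0.3222, 0.2222, 0.2667]

t=0: k=[0 0 0 0 0 0 0 90 0 0]
t=1: x=[0.0000 0.0000 0.0000 0.0000 0.0000 0.0000 9.9590 70.5206 10.2124 0.0000] k=[0 0 0 0 0 0 9 72 9 0]
t=2: x=[0.0000 0.0000 0.0000 0.0000 0.0000 0.9824 15.0234 58.5684 15.3810 1.0389] k=[0 0 0 0 0 4 13 58 17 0]
t=3: x=[0.0000 0.0000 0.0000 0.0000 0.4303 4.5163 17.0521 49.0065 20.1824 1.9615] k=[0 0 0 0 1 0 17 50 25 0]
t=4: x=[0.0000 0.0000 0.0000 0.1060 0.7628 1.9649 18.8594 44.0895 25.6365 2.8831] k=[0 0 0 5 0 5 20 44 29 7]
t=5: x=[0.0000 0.0000 0.5221 3.7629 1.0759 6.0556 21.0977 40.1739 28.9121 9.8395] k=[0 0 0 2 0 6 25 43 28 5]
t=6: x=[0.0000 0.0000 0.2088 1.5037 0.8607 7.3768 25.0104 39.8330 27.7874 7.8736] k=[0 0 0 6 2 5 28 42 23 8]
t=7: x=[0.0000 0.0000 0.6265 4.7296 2.7104 7.1483 27.1364 38.8303 24.0515 10.0785] k=[0 0 5 10 0 2 31 43 20 11]
t=8: x=[0.0000 0.5141 4.7580 8.0710 1.2911 4.9334 29.2617 39.6125 22.1184 12.5062] k=[0 4 1 6 6 8 33 39 20 15]
t=9: x=[0.4050 3.0252 1.7858 5.2617 6.0913 10.4574 31.0457 36.7030 22.1184 16.1877] k=[0 7 0 8 7 8 29 42 22 13]
t=10: x=[0.7089 5.1222 1.5672 6.7721 7.0723 10.1294 28.2493 38.8303 23.8176 14.5762] k=[4 2 7 2 11 12 30 36 21 20]
t=11: x=[3.4893 2.5935 5.6173 3.4150 9.9201 13.7784 28.8106 34.1313 23.1361 20.8822] k=[4 0 1 0 14 9 34 30 19 19]
t=12: x=[3.2856 0.5141 0.7405 1.5905 11.6799 12.2171 30.9454 29.6436 20.7635 19.7416] k=[3 1 0 2 10 13 27 29 20 24]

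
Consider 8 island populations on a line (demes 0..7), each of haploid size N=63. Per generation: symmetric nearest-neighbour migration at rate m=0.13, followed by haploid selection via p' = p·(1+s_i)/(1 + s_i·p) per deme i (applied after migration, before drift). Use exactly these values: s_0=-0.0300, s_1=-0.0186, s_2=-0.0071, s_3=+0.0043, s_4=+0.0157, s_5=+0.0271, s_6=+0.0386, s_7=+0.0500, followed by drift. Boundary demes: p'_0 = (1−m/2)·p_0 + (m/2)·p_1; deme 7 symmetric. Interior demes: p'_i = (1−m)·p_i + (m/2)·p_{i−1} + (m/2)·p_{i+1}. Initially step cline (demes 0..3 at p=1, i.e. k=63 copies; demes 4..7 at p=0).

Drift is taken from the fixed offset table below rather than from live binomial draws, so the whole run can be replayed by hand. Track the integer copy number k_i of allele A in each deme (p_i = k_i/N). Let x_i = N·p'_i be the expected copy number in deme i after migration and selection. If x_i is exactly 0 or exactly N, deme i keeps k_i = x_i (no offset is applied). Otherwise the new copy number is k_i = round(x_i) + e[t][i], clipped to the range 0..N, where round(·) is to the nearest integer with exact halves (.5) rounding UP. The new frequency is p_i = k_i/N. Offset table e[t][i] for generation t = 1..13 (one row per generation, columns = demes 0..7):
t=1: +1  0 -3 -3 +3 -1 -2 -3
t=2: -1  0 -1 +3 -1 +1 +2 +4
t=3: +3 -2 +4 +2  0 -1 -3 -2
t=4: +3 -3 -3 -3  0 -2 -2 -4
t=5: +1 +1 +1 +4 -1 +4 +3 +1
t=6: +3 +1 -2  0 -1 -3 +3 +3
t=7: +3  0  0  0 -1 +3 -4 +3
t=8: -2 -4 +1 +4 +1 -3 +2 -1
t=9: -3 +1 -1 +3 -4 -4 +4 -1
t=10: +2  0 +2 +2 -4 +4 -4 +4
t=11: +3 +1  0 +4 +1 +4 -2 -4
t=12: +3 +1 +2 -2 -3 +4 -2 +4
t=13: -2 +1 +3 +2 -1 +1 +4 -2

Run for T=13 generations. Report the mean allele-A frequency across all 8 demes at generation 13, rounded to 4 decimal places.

t=0: k=[63 63 63 63 0 0 0 0]
t=1: x=[63.0000 63.0000 63.0000 58.9214 4.1551 0.0000 0.0000 0.0000] k=[63 63 63 56 7 0 0 0]
t=2: x=[63.0000 63.0000 62.5418 53.3052 9.8589 0.4672 0.0000 0.0000] k=[63 63 62 56 9 1 0 0]
t=3: x=[63.0000 62.9338 61.6657 53.3701 11.6825 1.4935 0.0675 0.0000] k=[63 61 63 55 12 0 0 0]
t=4: x=[62.8660 61.2280 62.3454 52.7618 14.1855 0.8009 0.0000 0.0000] k=[63 58 59 50 14 0 0 0]
t=5: x=[62.6650 58.3091 58.3192 48.2934 15.6122 0.9343 0.0000 0.0000] k=[63 59 59 52 15 5 0 0]
t=6: x=[62.7320 59.1934 58.5154 50.0941 16.9473 5.4568 0.3375 0.0000] k=[63 60 57 50 16 2 3 0]
t=7: x=[62.7990 59.9459 56.6997 48.2934 17.4962 3.0517 2.8410 0.2047] k=[63 60 57 48 16 6 0 3]
t=8: x=[62.7990 59.9459 56.5690 46.5572 17.6271 6.4124 0.6074 2.9387] k=[61 56 58 51 19 3 3 2]
t=9: x=[60.6058 56.3441 57.3786 49.4208 20.2535 4.1423 3.0428 2.1647] k=[58 57 56 52 16 0 7 1]
t=10: x=[57.7913 56.8973 55.7595 49.9644 17.4962 1.5345 6.3686 1.4579] k=[60 57 58 52 13 6 2 5]
t=11: x=[59.7113 57.1613 57.5094 49.8996 15.2594 6.3460 2.5459 5.0261] k=[63 58 58 54 16 10 1 1]
t=12: x=[62.6650 58.2431 57.7055 51.8295 18.2815 10.0284 1.6446 1.0492] k=[63 59 60 50 15 14 0 5]
t=13: x=[62.7320 59.2595 59.2600 48.4231 17.4055 13.4355 1.2817 4.8906] k=[61 60 62 50 16 14 5 3]

0.5377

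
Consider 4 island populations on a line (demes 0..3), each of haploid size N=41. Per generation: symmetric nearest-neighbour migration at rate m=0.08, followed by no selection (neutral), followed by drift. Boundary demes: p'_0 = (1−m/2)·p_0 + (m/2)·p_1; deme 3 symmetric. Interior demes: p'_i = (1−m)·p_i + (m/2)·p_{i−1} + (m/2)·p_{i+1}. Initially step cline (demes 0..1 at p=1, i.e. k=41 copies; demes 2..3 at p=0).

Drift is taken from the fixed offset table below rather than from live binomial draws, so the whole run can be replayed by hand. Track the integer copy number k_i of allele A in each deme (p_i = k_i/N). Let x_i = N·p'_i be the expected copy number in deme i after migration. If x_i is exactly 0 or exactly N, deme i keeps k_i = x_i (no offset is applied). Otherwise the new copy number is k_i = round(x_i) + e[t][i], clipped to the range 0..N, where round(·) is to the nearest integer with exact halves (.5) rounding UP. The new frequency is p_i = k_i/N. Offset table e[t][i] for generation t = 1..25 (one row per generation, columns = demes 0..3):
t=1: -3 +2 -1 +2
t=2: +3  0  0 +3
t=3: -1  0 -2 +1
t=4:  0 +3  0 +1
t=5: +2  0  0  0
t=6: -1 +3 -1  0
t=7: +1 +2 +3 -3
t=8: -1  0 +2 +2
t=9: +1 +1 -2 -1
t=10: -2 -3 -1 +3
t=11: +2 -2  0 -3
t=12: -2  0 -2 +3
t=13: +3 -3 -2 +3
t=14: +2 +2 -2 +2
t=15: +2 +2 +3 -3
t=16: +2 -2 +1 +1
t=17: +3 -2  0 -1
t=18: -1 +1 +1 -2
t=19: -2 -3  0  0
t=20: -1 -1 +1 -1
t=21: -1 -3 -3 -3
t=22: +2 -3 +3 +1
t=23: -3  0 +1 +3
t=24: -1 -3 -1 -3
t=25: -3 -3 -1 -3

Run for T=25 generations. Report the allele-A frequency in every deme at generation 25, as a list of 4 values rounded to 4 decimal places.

t=0: k=[41 41 0 0]
t=1: x=[41.0000 39.3600 1.6400 0.0000] k=[41 41 1 0]
t=2: x=[41.0000 39.4000 2.5600 0.0400] k=[41 39 3 3]
t=3: x=[40.9200 37.6400 4.4400 3.0000] k=[40 38 2 4]
t=4: x=[39.9200 36.6400 3.5200 3.9200] k=[40 40 4 5]
t=5: x=[40.0000 38.5600 5.4800 4.9600] k=[41 39 5 5]
t=6: x=[40.9200 37.7200 6.3600 5.0000] k=[40 41 5 5]
t=7: x=[40.0400 39.5200 6.4400 5.0000] k=[41 41 9 2]
t=8: x=[41.0000 39.7200 10.0000 2.2800] k=[41 40 12 4]
t=9: x=[40.9600 38.9200 12.8000 4.3200] k=[41 40 11 3]
t=10: x=[40.9600 38.8800 11.8400 3.3200] k=[39 36 11 6]
t=11: x=[38.8800 35.1200 11.8000 6.2000] k=[41 33 12 3]
t=12: x=[40.6800 32.4800 12.4800 3.3600] k=[39 32 10 6]
t=13: x=[38.7200 31.4000 10.7200 6.1600] k=[41 28 9 9]
t=14: x=[40.4800 27.7600 9.7600 9.0000] k=[41 30 8 11]
t=15: x=[40.5600 29.5600 9.0000 10.8800] k=[41 32 12 8]
t=16: x=[40.6400 31.5600 12.6400 8.1600] k=[41 30 14 9]
t=17: x=[40.5600 29.8000 14.4400 9.2000] k=[41 28 14 8]
t=18: x=[40.4800 27.9600 14.3200 8.2400] k=[39 29 15 6]
t=19: x=[38.6000 28.8400 15.2000 6.3600] k=[37 26 15 6]
t=20: x=[36.5600 26.0000 15.0800 6.3600] k=[36 25 16 5]
t=21: x=[35.5600 25.0800 15.9200 5.4400] k=[35 22 13 2]
t=22: x=[34.4800 22.1600 12.9200 2.4400] k=[36 19 16 3]
t=23: x=[35.3200 19.5600 15.6000 3.5200] k=[32 20 17 7]
t=24: x=[31.5200 20.3600 16.7200 7.4000] k=[31 17 16 4]
t=25: x=[30.4400 17.5200 15.5600 4.4800] k=[27 15 15 1]

[0.6585, 0.3659, 0.3659, 0.0244]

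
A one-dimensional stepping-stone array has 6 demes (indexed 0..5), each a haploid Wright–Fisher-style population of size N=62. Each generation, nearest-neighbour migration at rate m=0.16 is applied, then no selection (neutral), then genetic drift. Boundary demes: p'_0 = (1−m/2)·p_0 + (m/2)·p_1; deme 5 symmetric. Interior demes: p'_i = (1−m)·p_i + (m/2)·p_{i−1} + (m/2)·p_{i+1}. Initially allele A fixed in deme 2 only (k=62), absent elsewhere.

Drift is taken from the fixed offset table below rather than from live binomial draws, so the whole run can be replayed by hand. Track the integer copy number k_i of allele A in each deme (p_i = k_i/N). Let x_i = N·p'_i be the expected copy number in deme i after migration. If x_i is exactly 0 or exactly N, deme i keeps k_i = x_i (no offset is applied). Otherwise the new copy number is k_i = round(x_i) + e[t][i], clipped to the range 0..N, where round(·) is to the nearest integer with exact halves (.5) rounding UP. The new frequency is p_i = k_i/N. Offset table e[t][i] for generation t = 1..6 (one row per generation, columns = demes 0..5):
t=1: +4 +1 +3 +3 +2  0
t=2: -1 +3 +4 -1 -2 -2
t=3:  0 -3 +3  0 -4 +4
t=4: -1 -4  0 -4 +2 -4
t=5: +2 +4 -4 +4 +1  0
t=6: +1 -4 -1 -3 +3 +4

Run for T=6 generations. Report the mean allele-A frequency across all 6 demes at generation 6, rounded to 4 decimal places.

0.1935

t=0: k=[0 0 62 0 0 0]
t=1: x=[0.0000 4.9600 52.0800 4.9600 0.0000 0.0000] k=[0 6 55 8 0 0]
t=2: x=[0.4800 9.4400 47.3200 11.1200 0.6400 0.0000] k=[0 12 51 10 0 0]
t=3: x=[0.9600 14.1600 44.6000 12.4800 0.8000 0.0000] k=[1 11 48 12 0 0]
t=4: x=[1.8000 13.1600 42.1600 13.9200 0.9600 0.0000] k=[1 9 42 10 3 0]
t=5: x=[1.6400 11.0000 36.8000 12.0000 3.3200 0.2400] k=[4 15 33 16 4 0]
t=6: x=[4.8800 15.5600 30.2000 16.4000 4.6400 0.3200] k=[6 12 29 13 8 4]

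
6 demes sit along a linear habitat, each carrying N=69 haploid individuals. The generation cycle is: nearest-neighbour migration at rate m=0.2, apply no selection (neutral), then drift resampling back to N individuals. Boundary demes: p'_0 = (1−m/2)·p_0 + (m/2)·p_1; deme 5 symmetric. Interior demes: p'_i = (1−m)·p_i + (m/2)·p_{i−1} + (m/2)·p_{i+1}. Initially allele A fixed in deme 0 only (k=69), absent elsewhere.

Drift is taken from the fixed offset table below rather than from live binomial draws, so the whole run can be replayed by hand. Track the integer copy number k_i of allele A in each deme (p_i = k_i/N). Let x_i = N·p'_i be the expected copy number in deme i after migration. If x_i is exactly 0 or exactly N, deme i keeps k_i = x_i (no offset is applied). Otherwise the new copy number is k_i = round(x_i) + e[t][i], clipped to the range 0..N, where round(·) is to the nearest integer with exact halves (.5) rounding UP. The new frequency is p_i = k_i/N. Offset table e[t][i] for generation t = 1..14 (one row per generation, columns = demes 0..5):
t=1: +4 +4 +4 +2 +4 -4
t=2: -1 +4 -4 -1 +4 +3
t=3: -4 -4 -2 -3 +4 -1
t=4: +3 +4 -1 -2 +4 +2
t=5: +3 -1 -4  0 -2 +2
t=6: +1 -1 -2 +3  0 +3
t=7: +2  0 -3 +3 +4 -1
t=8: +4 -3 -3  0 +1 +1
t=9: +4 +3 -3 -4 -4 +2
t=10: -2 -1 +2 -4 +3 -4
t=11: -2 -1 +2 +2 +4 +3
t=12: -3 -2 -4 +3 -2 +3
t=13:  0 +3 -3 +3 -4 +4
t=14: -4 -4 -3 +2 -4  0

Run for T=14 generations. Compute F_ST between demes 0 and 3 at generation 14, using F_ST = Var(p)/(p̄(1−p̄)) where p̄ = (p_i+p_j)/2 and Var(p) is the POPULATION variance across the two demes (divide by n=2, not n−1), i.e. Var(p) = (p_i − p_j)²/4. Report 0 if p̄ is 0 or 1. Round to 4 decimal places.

t=0: k=[69 0 0 0 0 0]
t=1: x=[62.1000 6.9000 0.0000 0.0000 0.0000 0.0000] k=[66 11 0 0 0 0]
t=2: x=[60.5000 15.4000 1.1000 0.0000 0.0000 0.0000] k=[60 19 0 0 0 0]
t=3: x=[55.9000 21.2000 1.9000 0.0000 0.0000 0.0000] k=[52 17 0 0 0 0]
t=4: x=[48.5000 18.8000 1.7000 0.0000 0.0000 0.0000] k=[52 23 1 0 0 0]
t=5: x=[49.1000 23.7000 3.1000 0.1000 0.0000 0.0000] k=[52 23 0 0 0 0]
t=6: x=[49.1000 23.6000 2.3000 0.0000 0.0000 0.0000] k=[50 23 0 0 0 0]
t=7: x=[47.3000 23.4000 2.3000 0.0000 0.0000 0.0000] k=[49 23 0 0 0 0]
t=8: x=[46.4000 23.3000 2.3000 0.0000 0.0000 0.0000] k=[50 20 0 0 0 0]
t=9: x=[47.0000 21.0000 2.0000 0.0000 0.0000 0.0000] k=[51 24 0 0 0 0]
t=10: x=[48.3000 24.3000 2.4000 0.0000 0.0000 0.0000] k=[46 23 4 0 0 0]
t=11: x=[43.7000 23.4000 5.5000 0.4000 0.0000 0.0000] k=[42 22 8 2 0 0]
t=12: x=[40.0000 22.6000 8.8000 2.4000 0.2000 0.0000] k=[37 21 5 5 0 0]
t=13: x=[35.4000 21.0000 6.6000 4.5000 0.5000 0.0000] k=[35 24 4 8 0 0]
t=14: x=[33.9000 23.1000 6.4000 6.8000 0.8000 0.0000] k=[30 19 3 9 0 0]

0.1142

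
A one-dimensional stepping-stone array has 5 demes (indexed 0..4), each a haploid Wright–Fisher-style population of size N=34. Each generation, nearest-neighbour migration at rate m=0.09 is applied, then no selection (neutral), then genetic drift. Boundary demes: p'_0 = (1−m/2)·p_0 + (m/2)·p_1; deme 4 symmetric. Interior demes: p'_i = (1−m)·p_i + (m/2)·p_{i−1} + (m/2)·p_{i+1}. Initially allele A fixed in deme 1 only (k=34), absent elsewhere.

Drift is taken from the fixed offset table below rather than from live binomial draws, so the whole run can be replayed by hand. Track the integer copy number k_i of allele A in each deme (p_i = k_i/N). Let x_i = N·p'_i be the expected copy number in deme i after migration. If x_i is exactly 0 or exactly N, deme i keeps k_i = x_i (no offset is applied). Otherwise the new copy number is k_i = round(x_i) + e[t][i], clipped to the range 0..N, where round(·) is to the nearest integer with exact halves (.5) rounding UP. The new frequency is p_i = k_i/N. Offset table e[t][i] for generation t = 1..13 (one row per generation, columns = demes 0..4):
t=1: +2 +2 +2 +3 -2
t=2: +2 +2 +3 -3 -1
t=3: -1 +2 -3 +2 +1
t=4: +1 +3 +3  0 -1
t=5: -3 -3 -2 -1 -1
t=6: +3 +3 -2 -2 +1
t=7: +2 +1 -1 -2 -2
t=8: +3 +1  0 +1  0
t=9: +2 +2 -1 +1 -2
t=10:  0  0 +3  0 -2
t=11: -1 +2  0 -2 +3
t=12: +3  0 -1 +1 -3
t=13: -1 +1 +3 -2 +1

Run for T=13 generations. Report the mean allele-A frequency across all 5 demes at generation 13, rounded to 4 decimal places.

0.3706

t=0: k=[0 34 0 0 0]
t=1: x=[1.5300 30.9400 1.5300 0.0000 0.0000] k=[4 33 4 0 0]
t=2: x=[5.3050 30.3900 5.1250 0.1800 0.0000] k=[7 32 8 0 0]
t=3: x=[8.1250 29.7950 8.7200 0.3600 0.0000] k=[7 32 6 2 0]
t=4: x=[8.1250 29.7050 6.9900 2.0900 0.0900] k=[9 33 10 2 0]
t=5: x=[10.0800 30.8850 10.6750 2.2700 0.0900] k=[7 28 9 1 0]
t=6: x=[7.9450 26.2000 9.4950 1.3150 0.0450] k=[11 29 7 0 1]
t=7: x=[11.8100 27.2000 7.6750 0.3600 0.9550] k=[14 28 7 0 0]
t=8: x=[14.6300 26.4250 7.6300 0.3150 0.0000] k=[18 27 8 1 0]
t=9: x=[18.4050 25.7400 8.5400 1.2700 0.0450] k=[20 28 8 2 0]
t=10: x=[20.3600 26.7400 8.6300 2.1800 0.0900] k=[20 27 12 2 0]
t=11: x=[20.3150 26.0100 12.2250 2.3600 0.0900] k=[19 28 12 0 3]
t=12: x=[19.4050 26.8750 12.1800 0.6750 2.8650] k=[22 27 11 2 0]
t=13: x=[22.2250 26.0550 11.3150 2.3150 0.0900] k=[21 27 14 0 1]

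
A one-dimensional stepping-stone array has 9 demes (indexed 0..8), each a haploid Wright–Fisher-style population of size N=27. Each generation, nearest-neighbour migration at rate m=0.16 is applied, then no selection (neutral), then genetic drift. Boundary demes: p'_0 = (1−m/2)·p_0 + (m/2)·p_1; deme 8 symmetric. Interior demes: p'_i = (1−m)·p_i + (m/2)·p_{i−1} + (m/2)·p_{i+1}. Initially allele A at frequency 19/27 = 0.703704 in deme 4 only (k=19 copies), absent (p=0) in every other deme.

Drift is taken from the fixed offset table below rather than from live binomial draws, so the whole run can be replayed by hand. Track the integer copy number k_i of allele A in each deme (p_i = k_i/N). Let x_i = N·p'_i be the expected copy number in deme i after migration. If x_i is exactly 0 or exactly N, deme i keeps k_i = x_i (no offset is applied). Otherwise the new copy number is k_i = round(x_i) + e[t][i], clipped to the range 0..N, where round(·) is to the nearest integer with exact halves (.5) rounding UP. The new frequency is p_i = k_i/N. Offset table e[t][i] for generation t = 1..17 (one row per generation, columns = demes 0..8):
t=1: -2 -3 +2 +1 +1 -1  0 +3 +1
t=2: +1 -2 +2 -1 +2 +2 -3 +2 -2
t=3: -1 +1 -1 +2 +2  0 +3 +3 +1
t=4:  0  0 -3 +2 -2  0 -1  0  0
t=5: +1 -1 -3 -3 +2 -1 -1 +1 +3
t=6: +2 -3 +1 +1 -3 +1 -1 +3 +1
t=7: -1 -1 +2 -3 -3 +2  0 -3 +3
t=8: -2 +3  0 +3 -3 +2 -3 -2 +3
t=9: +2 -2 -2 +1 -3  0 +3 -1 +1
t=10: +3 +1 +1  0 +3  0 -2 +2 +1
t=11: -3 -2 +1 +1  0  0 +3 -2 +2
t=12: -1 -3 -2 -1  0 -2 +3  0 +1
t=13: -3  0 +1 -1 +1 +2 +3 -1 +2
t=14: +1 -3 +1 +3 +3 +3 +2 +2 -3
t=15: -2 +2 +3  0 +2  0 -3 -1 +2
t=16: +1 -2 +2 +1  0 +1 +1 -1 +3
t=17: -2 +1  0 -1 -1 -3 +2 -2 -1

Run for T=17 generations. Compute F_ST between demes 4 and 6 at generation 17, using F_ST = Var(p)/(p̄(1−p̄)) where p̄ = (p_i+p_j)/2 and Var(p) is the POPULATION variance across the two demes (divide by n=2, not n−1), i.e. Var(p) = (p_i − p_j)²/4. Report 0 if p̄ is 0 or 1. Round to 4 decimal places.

0.0000

t=0: k=[0 0 0 0 19 0 0 0 0]
t=1: x=[0.0000 0.0000 0.0000 1.5200 15.9600 1.5200 0.0000 0.0000 0.0000] k=[0 0 0 3 17 1 0 0 0]
t=2: x=[0.0000 0.0000 0.2400 3.8800 14.6000 2.2000 0.0800 0.0000 0.0000] k=[0 0 2 3 17 4 0 0 0]
t=3: x=[0.0000 0.1600 1.9200 4.0400 14.8400 4.7200 0.3200 0.0000 0.0000] k=[0 1 1 6 17 5 3 0 0]
t=4: x=[0.0800 0.9200 1.4000 6.4800 15.1600 5.8000 2.9200 0.2400 0.0000] k=[0 1 0 8 13 6 2 0 0]
t=5: x=[0.0800 0.8400 0.7200 7.7600 12.0400 6.2400 2.1600 0.1600 0.0000] k=[1 0 0 5 14 5 1 1 0]
t=6: x=[0.9200 0.0800 0.4000 5.3200 12.5600 5.4000 1.3200 0.9200 0.0800] k=[3 0 1 6 10 6 0 4 1]
t=7: x=[2.7600 0.3200 1.3200 5.9200 9.3600 5.8400 0.8000 3.4400 1.2400] k=[2 0 3 3 6 8 1 0 4]
t=8: x=[1.8400 0.4000 2.7600 3.2400 5.9200 7.2800 1.4800 0.4000 3.6800] k=[0 3 3 6 3 9 0 0 7]
t=9: x=[0.2400 2.7600 3.2400 5.5200 3.7200 7.8000 0.7200 0.5600 6.4400] k=[2 1 1 7 1 8 4 0 7]
t=10: x=[1.9200 1.0800 1.4800 6.0400 2.0400 7.1200 4.0000 0.8800 6.4400] k=[5 2 2 6 5 7 2 3 7]
t=11: x=[4.7600 2.2400 2.3200 5.6000 5.2400 6.4400 2.4800 3.2400 6.6800] k=[2 0 3 7 5 6 5 1 9]
t=12: x=[1.8400 0.4000 3.0800 6.5200 5.2400 5.8400 4.7600 1.9600 8.3600] k=[1 0 1 6 5 4 8 2 9]
t=13: x=[0.9200 0.1600 1.3200 5.5200 5.0000 4.4000 7.2000 3.0400 8.4400] k=[0 0 2 5 6 6 10 2 10]
t=14: x=[0.0000 0.1600 2.0800 4.8400 5.9200 6.3200 9.0400 3.2800 9.3600] k=[0 0 3 8 9 9 11 5 6]
t=15: x=[0.0000 0.2400 3.1600 7.6800 8.9200 9.1600 10.3600 5.5600 5.9200] k=[0 2 6 8 11 9 7 5 8]
t=16: x=[0.1600 2.1600 5.8400 8.0800 10.6000 9.0000 7.0000 5.4000 7.7600] k=[1 0 8 9 11 10 8 4 11]
t=17: x=[0.9200 0.7200 7.4400 9.0800 10.7600 9.9200 7.8400 4.8800 10.4400] k=[0 2 7 8 10 7 10 3 9]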